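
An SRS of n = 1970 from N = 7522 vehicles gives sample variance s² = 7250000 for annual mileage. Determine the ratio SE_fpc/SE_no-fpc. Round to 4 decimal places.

f = n/N = 1970/7522 = 0.26189843.
SE_no-fpc = √(s²/n) = 60.664677; SE_fpc = √((1−f)s²/n) = 52.118746.
Ratio = √(1−f) = 0.85912838.

0.8591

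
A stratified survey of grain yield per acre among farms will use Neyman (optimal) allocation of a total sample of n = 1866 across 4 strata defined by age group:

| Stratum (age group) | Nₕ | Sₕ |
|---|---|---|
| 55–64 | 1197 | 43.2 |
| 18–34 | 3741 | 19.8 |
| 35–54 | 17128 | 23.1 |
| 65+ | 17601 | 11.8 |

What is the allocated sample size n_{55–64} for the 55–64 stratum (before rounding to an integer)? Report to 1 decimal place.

132.3

Neyman allocation: nₕ = n·NₕSₕ / Σⱼ NⱼSⱼ.
Σ NⱼSⱼ = 1197·43.2 + 3741·19.8 + 17128·23.1 + 17601·11.8 = 729130.8.
n_{55–64} = 1866·1197·43.2 / 729130.8 = 132.3.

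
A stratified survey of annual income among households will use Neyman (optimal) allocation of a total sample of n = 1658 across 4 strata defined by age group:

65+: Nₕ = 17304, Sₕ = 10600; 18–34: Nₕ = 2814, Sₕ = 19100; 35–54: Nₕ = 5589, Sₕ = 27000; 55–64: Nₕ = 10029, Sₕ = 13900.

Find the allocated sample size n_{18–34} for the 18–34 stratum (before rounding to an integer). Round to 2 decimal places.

168.94

Neyman allocation: nₕ = n·NₕSₕ / Σⱼ NⱼSⱼ.
Σ NⱼSⱼ = 17304·10600 + 2814·19100 + 5589·27000 + 10029·13900 = 5.274759 × 10^8.
n_{18–34} = 1658·2814·19100 / (5.274759 × 10^8) = 168.94.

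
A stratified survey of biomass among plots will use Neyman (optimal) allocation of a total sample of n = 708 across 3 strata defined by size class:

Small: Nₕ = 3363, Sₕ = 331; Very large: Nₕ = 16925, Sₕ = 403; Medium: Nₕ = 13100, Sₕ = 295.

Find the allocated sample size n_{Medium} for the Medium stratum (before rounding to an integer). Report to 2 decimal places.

Neyman allocation: nₕ = n·NₕSₕ / Σⱼ NⱼSⱼ.
Σ NⱼSⱼ = 3363·331 + 16925·403 + 13100·295 = 1.1798428 × 10^7.
n_{Medium} = 708·13100·295 / (1.1798428 × 10^7) = 231.90.

231.90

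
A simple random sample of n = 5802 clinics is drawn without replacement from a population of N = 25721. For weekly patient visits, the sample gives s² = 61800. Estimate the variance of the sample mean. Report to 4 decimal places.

Under SRS without replacement, Var(ȳ) = (1 − f)·s²/n with f = n/N = 5802/25721 = 0.22557443.
Var(ȳ) = (1 − 0.22557443)·61800/5802 = 0.77442557·10.651499 = 8.2487935.

8.2488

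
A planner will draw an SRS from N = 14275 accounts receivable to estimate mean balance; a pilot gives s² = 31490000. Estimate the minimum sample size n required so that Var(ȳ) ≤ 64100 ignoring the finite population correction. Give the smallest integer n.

492

Without fpc, n₀ = s²/D = 31490000/64100 = 491.2637.
Rounding up, n = 492.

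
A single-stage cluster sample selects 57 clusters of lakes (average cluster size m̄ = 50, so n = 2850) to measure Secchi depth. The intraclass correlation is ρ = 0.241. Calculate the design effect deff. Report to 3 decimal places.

deff = 1 + (50 − 1)·0.241 = 1 + 11.809 = 12.809.

12.809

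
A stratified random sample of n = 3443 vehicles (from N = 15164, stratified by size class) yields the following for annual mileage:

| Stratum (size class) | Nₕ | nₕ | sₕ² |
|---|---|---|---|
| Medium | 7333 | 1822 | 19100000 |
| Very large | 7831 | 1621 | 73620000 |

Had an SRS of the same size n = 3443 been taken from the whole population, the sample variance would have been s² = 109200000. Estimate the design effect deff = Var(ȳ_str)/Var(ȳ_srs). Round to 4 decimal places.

Var(ȳ_str) = Σ Wₕ²(1−fₕ)sₕ²/nₕ with Wₕ = Nₕ/15164:
  Medium: (7333/15164)²·(1−1822/7333)·19100000/1822 = 1842.339
  Very large: (7831/15164)²·(1−1621/7831)·73620000/1621 = 9604.9271
  → Var(ȳ_str) = 11447.266.
Var(ȳ_srs) = (1 − 3443/15164)·109200000/3443 = 24515.26.
deff = 11447.266 / 24515.26 = 0.4669.

0.4669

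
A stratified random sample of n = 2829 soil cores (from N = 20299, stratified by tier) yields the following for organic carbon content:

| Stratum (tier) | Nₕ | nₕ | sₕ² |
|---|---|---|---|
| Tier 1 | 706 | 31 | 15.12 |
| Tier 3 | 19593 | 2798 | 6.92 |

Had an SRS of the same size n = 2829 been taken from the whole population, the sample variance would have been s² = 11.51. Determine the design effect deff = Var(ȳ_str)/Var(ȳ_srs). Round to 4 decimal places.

Var(ȳ_str) = Σ Wₕ²(1−fₕ)sₕ²/nₕ with Wₕ = Nₕ/20299:
  Tier 1: (706/20299)²·(1−31/706)·15.12/31 = 5.6409115 × 10^-4
  Tier 3: (19593/20299)²·(1−2798/19593)·6.92/2798 = 0.0019751043
  → Var(ȳ_str) = 0.0025391955.
Var(ȳ_srs) = (1 − 2829/20299)·11.51/2829 = 0.0035015525.
deff = 0.0025391955 / 0.0035015525 = 0.7252.

0.7252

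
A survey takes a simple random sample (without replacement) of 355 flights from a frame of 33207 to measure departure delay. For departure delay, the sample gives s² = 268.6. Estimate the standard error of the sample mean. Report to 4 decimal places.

Under SRS without replacement, Var(ȳ) = (1 − f)·s²/n with f = n/N = 355/33207 = 0.01069052.
Var(ȳ) = (1 − 0.01069052)·268.6/355 = 0.98930948·0.75661972 = 0.74853106.
SE(ȳ) = √(0.74853106) = 0.8652.

0.8652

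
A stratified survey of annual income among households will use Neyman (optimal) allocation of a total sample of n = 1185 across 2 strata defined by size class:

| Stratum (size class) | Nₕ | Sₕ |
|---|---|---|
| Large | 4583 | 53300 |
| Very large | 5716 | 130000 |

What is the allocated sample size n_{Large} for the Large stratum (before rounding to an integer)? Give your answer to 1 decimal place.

293.2

Neyman allocation: nₕ = n·NₕSₕ / Σⱼ NⱼSⱼ.
Σ NⱼSⱼ = 4583·53300 + 5716·130000 = 9.873539 × 10^8.
n_{Large} = 1185·4583·53300 / (9.873539 × 10^8) = 293.2.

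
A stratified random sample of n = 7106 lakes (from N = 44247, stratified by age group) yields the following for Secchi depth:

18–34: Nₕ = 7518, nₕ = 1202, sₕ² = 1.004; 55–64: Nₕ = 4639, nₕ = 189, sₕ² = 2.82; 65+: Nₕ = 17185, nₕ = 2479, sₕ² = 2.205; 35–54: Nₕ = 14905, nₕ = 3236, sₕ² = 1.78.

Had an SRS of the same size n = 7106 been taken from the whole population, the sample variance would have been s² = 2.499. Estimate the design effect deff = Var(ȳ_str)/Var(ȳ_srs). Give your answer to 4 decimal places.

1.1561

Var(ȳ_str) = Σ Wₕ²(1−fₕ)sₕ²/nₕ with Wₕ = Nₕ/44247:
  18–34: (7518/44247)²·(1−1202/7518)·1.004/1202 = 2.0258441 × 10^-5
  55–64: (4639/44247)²·(1−189/4639)·2.82/189 = 1.5732728 × 10^-4
  65+: (17185/44247)²·(1−2479/17185)·2.205/2479 = 1.1481761 × 10^-4
  35–54: (14905/44247)²·(1−3236/14905)·1.78/3236 = 4.8866299 × 10^-5
  → Var(ȳ_str) = 3.4126963 × 10^-4.
Var(ȳ_srs) = (1 − 7106/44247)·2.499/7106 = 2.9519624 × 10^-4.
deff = (3.4126963 × 10^-4) / (2.9519624 × 10^-4) = 1.1561.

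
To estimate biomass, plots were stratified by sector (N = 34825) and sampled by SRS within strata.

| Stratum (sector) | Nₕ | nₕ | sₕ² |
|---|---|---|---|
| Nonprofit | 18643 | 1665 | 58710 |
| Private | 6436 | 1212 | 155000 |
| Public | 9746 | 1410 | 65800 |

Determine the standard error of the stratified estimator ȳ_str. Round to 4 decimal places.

3.9843

Var(ȳ_str) = Σₕ Wₕ²(1 − fₕ)sₕ²/nₕ with Wₕ = Nₕ/N, N = 34825.
Nonprofit: Wₕ = 0.53533381; term = 0.53533381²·(1 − 0.08930966)·58710/1665 = 9.2027563.
Private: Wₕ = 0.18480976; term = 0.18480976²·(1 − 0.18831572)·155000/1212 = 3.5454065.
Public: Wₕ = 0.27985642; term = 0.27985642²·(1 − 0.14467474)·65800/1410 = 3.1261416.
Sum = 15.874304.
SE = √(15.874304) = 3.9843.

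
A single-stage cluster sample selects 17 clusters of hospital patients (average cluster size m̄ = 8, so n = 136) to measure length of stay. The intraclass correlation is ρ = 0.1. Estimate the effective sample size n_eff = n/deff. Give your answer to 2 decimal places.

deff = 1 + (8 − 1)·0.1 = 1 + 0.7 = 1.7.
n_eff = 136 / 1.7 = 80.00.

80.00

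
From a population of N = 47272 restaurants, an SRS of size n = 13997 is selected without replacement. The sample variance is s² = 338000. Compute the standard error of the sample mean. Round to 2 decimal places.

4.12

Under SRS without replacement, Var(ȳ) = (1 − f)·s²/n with f = n/N = 13997/47272 = 0.29609494.
Var(ȳ) = (1 − 0.29609494)·338000/13997 = 0.70390506·24.148032 = 16.997922.
SE(ȳ) = √(16.997922) = 4.12.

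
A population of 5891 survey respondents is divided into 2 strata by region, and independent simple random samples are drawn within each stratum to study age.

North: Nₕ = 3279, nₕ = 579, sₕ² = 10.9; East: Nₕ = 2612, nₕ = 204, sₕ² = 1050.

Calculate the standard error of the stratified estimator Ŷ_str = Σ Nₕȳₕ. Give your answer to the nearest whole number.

5704

Var(Ŷ_str) = Σₕ Nₕ²(1 − fₕ)sₕ²/nₕ.
North: 3279²·(1 − 579/3279)·10.9/579 = 166668.34.
East: 2612²·(1 − 204/2612)·1050/204 = 3.2373435 × 10^7.
Sum = 3.2540103 × 10^7.
SE = √(3.2540103 × 10^7) = 5704.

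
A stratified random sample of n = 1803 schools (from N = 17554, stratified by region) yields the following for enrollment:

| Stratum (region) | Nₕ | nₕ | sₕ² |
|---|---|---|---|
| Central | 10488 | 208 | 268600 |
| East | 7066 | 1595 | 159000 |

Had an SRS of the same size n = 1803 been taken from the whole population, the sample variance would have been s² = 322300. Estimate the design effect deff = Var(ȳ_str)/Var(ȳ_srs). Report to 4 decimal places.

Var(ȳ_str) = Σ Wₕ²(1−fₕ)sₕ²/nₕ with Wₕ = Nₕ/17554:
  Central: (10488/17554)²·(1−208/10488)·268600/208 = 451.83126
  East: (7066/17554)²·(1−1595/7066)·159000/1595 = 12.506178
  → Var(ȳ_str) = 464.33744.
Var(ȳ_srs) = (1 − 1803/17554)·322300/1803 = 160.39714.
deff = 464.33744 / 160.39714 = 2.8949.

2.8949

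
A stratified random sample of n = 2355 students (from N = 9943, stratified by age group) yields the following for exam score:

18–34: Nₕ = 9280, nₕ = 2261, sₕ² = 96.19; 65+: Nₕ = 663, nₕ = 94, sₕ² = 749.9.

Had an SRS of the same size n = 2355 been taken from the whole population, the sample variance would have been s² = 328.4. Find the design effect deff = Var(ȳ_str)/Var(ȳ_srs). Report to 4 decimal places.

0.5494

Var(ȳ_str) = Σ Wₕ²(1−fₕ)sₕ²/nₕ with Wₕ = Nₕ/9943:
  18–34: (9280/9943)²·(1−2261/9280)·96.19/2261 = 0.028029652
  65+: (663/9943)²·(1−94/663)·749.9/94 = 0.030441526
  → Var(ȳ_str) = 0.058471178.
Var(ȳ_srs) = (1 − 2355/9943)·328.4/2355 = 0.10641972.
deff = 0.058471178 / 0.10641972 = 0.5494.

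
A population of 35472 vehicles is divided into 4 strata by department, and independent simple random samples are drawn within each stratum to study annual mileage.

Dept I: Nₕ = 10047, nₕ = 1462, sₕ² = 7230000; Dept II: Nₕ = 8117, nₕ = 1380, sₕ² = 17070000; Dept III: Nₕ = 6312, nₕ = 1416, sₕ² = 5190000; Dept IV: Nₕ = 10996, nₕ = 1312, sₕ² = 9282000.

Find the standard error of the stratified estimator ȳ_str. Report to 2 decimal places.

39.56

Var(ȳ_str) = Σₕ Wₕ²(1 − fₕ)sₕ²/nₕ with Wₕ = Nₕ/N, N = 35472.
Dept I: Wₕ = 0.28323748; term = 0.28323748²·(1 − 0.14551607)·7230000/1462 = 338.99733.
Dept II: Wₕ = 0.22882837; term = 0.22882837²·(1 − 0.17001355)·17070000/1380 = 537.58257.
Dept III: Wₕ = 0.17794317; term = 0.17794317²·(1 − 0.22433460)·5190000/1416 = 90.020444.
Dept IV: Wₕ = 0.30999098; term = 0.30999098²·(1 − 0.11931611)·9282000/1312 = 598.72293.
Sum = 1565.3233.
SE = √(1565.3233) = 39.56.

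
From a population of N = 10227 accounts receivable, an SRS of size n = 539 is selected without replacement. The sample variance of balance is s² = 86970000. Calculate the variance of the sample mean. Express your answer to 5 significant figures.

Under SRS without replacement, Var(ȳ) = (1 − f)·s²/n with f = n/N = 539/10227 = 0.05270363.
Var(ȳ) = (1 − 0.05270363)·86970000/539 = 0.94729637·161354.36 = 152850.4.

152850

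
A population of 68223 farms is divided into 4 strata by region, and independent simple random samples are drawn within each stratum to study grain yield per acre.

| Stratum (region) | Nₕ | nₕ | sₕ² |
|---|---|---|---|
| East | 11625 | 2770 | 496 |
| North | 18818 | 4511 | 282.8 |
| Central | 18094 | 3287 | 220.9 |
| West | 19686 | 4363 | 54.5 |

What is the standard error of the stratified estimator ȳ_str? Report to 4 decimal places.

Var(ȳ_str) = Σₕ Wₕ²(1 − fₕ)sₕ²/nₕ with Wₕ = Nₕ/N, N = 68223.
East: Wₕ = 0.17039708; term = 0.17039708²·(1 − 0.23827957)·496/2770 = 0.0039602428.
North: Wₕ = 0.27583073; term = 0.27583073²·(1 − 0.23971729)·282.8/4511 = 0.0036263273.
Central: Wₕ = 0.26521847; term = 0.26521847²·(1 − 0.18166243)·220.9/3287 = 0.0038684416.
West: Wₕ = 0.28855371; term = 0.28855371²·(1 − 0.22162958)·54.5/4363 = 8.0956355 × 10^-4.
Sum = 0.012264575.
SE = √(0.012264575) = 0.1107.

0.1107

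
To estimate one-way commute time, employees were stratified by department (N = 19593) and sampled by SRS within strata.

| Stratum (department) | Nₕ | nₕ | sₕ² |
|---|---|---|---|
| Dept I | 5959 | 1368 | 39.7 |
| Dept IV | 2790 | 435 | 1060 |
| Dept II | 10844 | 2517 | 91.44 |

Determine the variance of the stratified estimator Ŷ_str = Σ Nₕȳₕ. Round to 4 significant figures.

2.009 × 10^7

Var(Ŷ_str) = Σₕ Nₕ²(1 − fₕ)sₕ²/nₕ.
Dept I: 5959²·(1 − 1368/5959)·39.7/1368 = 793935.26.
Dept IV: 2790²·(1 − 435/2790)·1060/435 = 1.6010752 × 10^7.
Dept II: 10844²·(1 − 2517/10844)·91.44/2517 = 3.2804323 × 10^6.
Sum = 2.008512 × 10^7.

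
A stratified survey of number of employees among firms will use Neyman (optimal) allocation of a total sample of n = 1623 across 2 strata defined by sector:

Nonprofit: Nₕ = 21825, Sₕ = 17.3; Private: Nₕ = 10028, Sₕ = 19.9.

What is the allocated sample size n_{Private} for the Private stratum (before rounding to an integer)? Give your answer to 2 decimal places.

561.19

Neyman allocation: nₕ = n·NₕSₕ / Σⱼ NⱼSⱼ.
Σ NⱼSⱼ = 21825·17.3 + 10028·19.9 = 577129.7.
n_{Private} = 1623·10028·19.9 / 577129.7 = 561.19.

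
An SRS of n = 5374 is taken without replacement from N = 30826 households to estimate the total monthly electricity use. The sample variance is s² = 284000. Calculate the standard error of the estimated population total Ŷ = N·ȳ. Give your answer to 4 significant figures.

Var(Ŷ) = N²·Var(ȳ) = N²·(1 − n/N)·s²/n.
f = 5374/30826 = 0.17433335; Var(ȳ) = 0.82566665·284000/5374 = 43.634039.
Var(Ŷ) = 30826² · 43.634039 = 4.1462909 × 10^10.
SE(Ŷ) = √(4.1462909 × 10^10) = 203600.

203600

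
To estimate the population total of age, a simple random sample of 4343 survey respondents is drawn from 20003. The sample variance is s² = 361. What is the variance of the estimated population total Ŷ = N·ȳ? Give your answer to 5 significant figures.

Var(Ŷ) = N²·Var(ȳ) = N²·(1 − n/N)·s²/n.
f = 4343/20003 = 0.21711743; Var(ȳ) = 0.78288257·361/4343 = 0.065074973.
Var(Ŷ) = 20003² · 0.065074973 = 2.6037799 × 10^7.

2.6038 × 10^7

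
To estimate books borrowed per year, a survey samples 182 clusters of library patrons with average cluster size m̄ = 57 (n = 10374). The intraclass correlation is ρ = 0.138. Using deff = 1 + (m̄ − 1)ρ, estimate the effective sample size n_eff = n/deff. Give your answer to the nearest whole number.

deff = 1 + (57 − 1)·0.138 = 1 + 7.728 = 8.728.
n_eff = 10374 / 8.728 = 1189.

1189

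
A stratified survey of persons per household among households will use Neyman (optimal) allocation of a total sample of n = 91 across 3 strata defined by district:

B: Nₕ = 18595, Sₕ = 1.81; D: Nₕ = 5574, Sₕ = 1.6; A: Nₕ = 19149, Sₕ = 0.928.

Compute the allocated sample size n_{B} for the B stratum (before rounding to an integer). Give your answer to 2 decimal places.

50.75

Neyman allocation: nₕ = n·NₕSₕ / Σⱼ NⱼSⱼ.
Σ NⱼSⱼ = 18595·1.81 + 5574·1.6 + 19149·0.928 = 60345.622.
n_{B} = 91·18595·1.81 / 60345.622 = 50.75.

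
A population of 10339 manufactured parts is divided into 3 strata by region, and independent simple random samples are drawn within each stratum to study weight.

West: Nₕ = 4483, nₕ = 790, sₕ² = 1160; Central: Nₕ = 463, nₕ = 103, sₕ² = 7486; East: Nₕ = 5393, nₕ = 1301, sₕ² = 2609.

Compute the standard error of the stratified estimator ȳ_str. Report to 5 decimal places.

Var(ȳ_str) = Σₕ Wₕ²(1 − fₕ)sₕ²/nₕ with Wₕ = Nₕ/N, N = 10339.
West: Wₕ = 0.43360093; term = 0.43360093²·(1 − 0.17622128)·1160/790 = 0.22741645.
Central: Wₕ = 0.04478189; term = 0.04478189²·(1 − 0.22246220)·7486/103 = 0.11332847.
East: Wₕ = 0.52161718; term = 0.52161718²·(1 − 0.24123864)·2609/1301 = 0.41400516.
Sum = 0.75475008.
SE = √(0.75475008) = 0.86876.

0.86876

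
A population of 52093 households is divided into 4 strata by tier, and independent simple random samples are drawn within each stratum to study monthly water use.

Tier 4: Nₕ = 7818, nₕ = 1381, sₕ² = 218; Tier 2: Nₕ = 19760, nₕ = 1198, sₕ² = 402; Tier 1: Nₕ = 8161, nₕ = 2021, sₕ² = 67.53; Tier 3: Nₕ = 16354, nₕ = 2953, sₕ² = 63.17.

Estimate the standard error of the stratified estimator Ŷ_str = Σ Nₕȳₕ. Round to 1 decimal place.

11721.1

Var(Ŷ_str) = Σₕ Nₕ²(1 − fₕ)sₕ²/nₕ.
Tier 4: 7818²·(1 − 1381/7818)·218/1381 = 7.9440504 × 10^6.
Tier 2: 19760²·(1 − 1198/19760)·402/1198 = 1.2307815 × 10^8.
Tier 1: 8161²·(1 − 2021/8161)·67.53/2021 = 1.6743343 × 10^6.
Tier 3: 16354²·(1 − 2953/16354)·63.17/2953 = 4.688227 × 10^6.
Sum = 1.3738476 × 10^8.
SE = √(1.3738476 × 10^8) = 11721.1.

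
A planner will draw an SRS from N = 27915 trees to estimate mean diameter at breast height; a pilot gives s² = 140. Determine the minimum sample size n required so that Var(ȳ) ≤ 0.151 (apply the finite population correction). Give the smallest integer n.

898

Without fpc, n₀ = s²/D = 140/0.151 = 927.1523.
With fpc, (1 − n/N)·s²/n ≤ D requires n ≥ n₀/(1 + n₀/N) = 927.1523/(1 + 927.1523/27915) = 897.3483.
Rounding up, n = 898.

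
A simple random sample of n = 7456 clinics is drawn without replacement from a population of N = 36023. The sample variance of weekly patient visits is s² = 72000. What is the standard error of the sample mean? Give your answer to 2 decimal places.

2.77

Under SRS without replacement, Var(ȳ) = (1 − f)·s²/n with f = n/N = 7456/36023 = 0.20697887.
Var(ȳ) = (1 − 0.20697887)·72000/7456 = 0.79302113·9.6566524 = 7.6579293.
SE(ȳ) = √(7.6579293) = 2.77.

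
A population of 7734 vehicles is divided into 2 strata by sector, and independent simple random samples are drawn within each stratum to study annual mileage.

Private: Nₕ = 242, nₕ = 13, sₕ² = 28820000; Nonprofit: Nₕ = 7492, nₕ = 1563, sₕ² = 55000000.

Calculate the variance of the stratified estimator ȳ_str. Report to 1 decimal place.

Var(ȳ_str) = Σₕ Wₕ²(1 − fₕ)sₕ²/nₕ with Wₕ = Nₕ/N, N = 7734.
Private: Wₕ = 0.03129041; term = 0.03129041²·(1 − 0.05371901)·28820000/13 = 2053.9655.
Nonprofit: Wₕ = 0.96870959; term = 0.96870959²·(1 − 0.20862253)·55000000/1563 = 26132.117.
Sum = 28186.083.

28186.1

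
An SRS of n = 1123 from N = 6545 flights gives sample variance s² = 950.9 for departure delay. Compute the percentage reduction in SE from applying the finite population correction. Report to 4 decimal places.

f = n/N = 1123/6545 = 0.17158136.
SE_no-fpc = √(s²/n) = 0.92019008; SE_fpc = √((1−f)s²/n) = 0.83753406.
Ratio = √(1−f) = 0.91017506. Reduction = 100·(1 − 0.91017506) = 8.9825%.

8.9825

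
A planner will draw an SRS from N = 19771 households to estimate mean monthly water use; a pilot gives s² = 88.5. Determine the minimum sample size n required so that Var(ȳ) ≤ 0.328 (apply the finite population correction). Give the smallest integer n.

Without fpc, n₀ = s²/D = 88.5/0.328 = 269.8171.
With fpc, (1 − n/N)·s²/n ≤ D requires n ≥ n₀/(1 + n₀/N) = 269.8171/(1 + 269.8171/19771) = 266.1845.
Rounding up, n = 267.

267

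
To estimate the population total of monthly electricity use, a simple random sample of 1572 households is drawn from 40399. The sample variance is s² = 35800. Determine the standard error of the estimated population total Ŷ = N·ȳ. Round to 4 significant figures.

189000

Var(Ŷ) = N²·Var(ȳ) = N²·(1 − n/N)·s²/n.
f = 1572/40399 = 0.03891185; Var(ȳ) = 0.96108815·35800/1572 = 21.887376.
Var(Ŷ) = 40399² · 21.887376 = 3.5721931 × 10^10.
SE(Ŷ) = √(3.5721931 × 10^10) = 189000.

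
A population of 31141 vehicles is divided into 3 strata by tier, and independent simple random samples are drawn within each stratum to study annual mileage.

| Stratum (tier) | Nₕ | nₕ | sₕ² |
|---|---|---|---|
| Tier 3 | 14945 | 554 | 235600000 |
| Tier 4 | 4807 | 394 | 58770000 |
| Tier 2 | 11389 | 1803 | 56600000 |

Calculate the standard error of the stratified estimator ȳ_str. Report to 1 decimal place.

Var(ȳ_str) = Σₕ Wₕ²(1 − fₕ)sₕ²/nₕ with Wₕ = Nₕ/N, N = 31141.
Tier 3: Wₕ = 0.47991394; term = 0.47991394²·(1 − 0.03706925)·235600000/554 = 94316.419.
Tier 4: Wₕ = 0.15436242; term = 0.15436242²·(1 − 0.08196380)·58770000/394 = 3262.8898.
Tier 2: Wₕ = 0.36572364; term = 0.36572364²·(1 − 0.15831065)·56600000/1803 = 3534.0982.
Sum = 101113.41.
SE = √(101113.41) = 318.0.

318.0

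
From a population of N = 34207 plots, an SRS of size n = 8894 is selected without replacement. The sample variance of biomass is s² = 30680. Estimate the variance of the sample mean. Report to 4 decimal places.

Under SRS without replacement, Var(ȳ) = (1 − f)·s²/n with f = n/N = 8894/34207 = 0.26000526.
Var(ȳ) = (1 − 0.26000526)·30680/8894 = 0.73999474·3.4495165 = 2.5526241.

2.5526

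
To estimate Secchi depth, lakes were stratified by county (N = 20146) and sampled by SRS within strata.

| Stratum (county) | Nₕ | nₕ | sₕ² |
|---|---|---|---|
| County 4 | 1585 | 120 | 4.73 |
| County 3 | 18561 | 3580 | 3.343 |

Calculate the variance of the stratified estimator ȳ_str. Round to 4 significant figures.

Var(ȳ_str) = Σₕ Wₕ²(1 − fₕ)sₕ²/nₕ with Wₕ = Nₕ/N, N = 20146.
County 4: Wₕ = 0.07867567; term = 0.07867567²·(1 − 0.07570978)·4.73/120 = 2.2551172 × 10^-4.
County 3: Wₕ = 0.92132433; term = 0.92132433²·(1 − 0.19287754)·3.343/3580 = 6.3976115 × 10^-4.
Sum = 8.6527287 × 10^-4.

8.653 × 10^-4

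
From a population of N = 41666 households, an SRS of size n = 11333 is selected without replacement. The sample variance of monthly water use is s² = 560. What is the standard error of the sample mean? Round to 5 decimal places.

0.18967

Under SRS without replacement, Var(ȳ) = (1 − f)·s²/n with f = n/N = 11333/41666 = 0.27199635.
Var(ȳ) = (1 − 0.27199635)·560/11333 = 0.72800365·0.049413218 = 0.035973003.
SE(ȳ) = √(0.035973003) = 0.18967.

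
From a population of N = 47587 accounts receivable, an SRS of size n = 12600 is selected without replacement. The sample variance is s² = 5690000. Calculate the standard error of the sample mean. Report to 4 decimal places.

18.2213

Under SRS without replacement, Var(ȳ) = (1 − f)·s²/n with f = n/N = 12600/47587 = 0.26477820.
Var(ȳ) = (1 − 0.26477820)·5690000/12600 = 0.73522180·451.5873 = 332.01683.
SE(ȳ) = √(332.01683) = 18.2213.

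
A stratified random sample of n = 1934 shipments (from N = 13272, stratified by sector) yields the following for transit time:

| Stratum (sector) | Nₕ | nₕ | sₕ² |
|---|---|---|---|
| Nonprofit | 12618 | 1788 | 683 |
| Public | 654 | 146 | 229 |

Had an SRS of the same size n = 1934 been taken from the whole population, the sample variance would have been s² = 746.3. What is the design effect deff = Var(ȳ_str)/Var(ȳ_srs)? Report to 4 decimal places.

0.9079

Var(ȳ_str) = Σ Wₕ²(1−fₕ)sₕ²/nₕ with Wₕ = Nₕ/13272:
  Nonprofit: (12618/13272)²·(1−1788/12618)·683/1788 = 0.29634624
  Public: (654/13272)²·(1−146/654)·229/146 = 0.0029583622
  → Var(ȳ_str) = 0.2993046.
Var(ȳ_srs) = (1 − 1934/13272)·746.3/1934 = 0.32965301.
deff = 0.2993046 / 0.32965301 = 0.9079.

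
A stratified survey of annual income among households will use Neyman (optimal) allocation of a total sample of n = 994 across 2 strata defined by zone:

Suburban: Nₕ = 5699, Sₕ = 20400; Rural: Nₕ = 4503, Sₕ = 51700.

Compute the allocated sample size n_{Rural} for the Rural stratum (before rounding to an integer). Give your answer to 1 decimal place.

Neyman allocation: nₕ = n·NₕSₕ / Σⱼ NⱼSⱼ.
Σ NⱼSⱼ = 5699·20400 + 4503·51700 = 3.490647 × 10^8.
n_{Rural} = 994·4503·51700 / (3.490647 × 10^8) = 662.9.

662.9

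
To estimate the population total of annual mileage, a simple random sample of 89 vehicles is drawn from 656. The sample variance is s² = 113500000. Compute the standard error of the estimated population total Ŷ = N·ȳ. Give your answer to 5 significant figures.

Var(Ŷ) = N²·Var(ȳ) = N²·(1 − n/N)·s²/n.
f = 89/656 = 0.13567073; Var(ȳ) = 0.86432927·113500000/89 = 1.1022626 × 10^6.
Var(Ŷ) = 656² · (1.1022626 × 10^6) = 4.7434328 × 10^11.
SE(Ŷ) = √(4.7434328 × 10^11) = 688730.

688730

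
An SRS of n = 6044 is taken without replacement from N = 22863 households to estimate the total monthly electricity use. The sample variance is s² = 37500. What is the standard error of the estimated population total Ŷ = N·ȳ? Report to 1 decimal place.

Var(Ŷ) = N²·Var(ȳ) = N²·(1 − n/N)·s²/n.
f = 6044/22863 = 0.26435726; Var(ȳ) = 0.73564274·37500/6044 = 4.5642956.
Var(Ŷ) = 22863² · 4.5642956 = 2.3858338 × 10^9.
SE(Ŷ) = √(2.3858338 × 10^9) = 48845.0.

48845.0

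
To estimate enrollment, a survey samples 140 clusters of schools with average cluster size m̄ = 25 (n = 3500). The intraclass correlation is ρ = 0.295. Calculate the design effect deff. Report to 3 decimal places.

deff = 1 + (25 − 1)·0.295 = 1 + 7.08 = 8.08.

8.080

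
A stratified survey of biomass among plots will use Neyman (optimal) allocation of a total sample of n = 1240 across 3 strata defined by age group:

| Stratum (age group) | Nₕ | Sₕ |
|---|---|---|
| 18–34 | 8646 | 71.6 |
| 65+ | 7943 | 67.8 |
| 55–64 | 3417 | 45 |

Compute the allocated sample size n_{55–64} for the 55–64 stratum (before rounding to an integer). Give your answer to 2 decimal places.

145.40

Neyman allocation: nₕ = n·NₕSₕ / Σⱼ NⱼSⱼ.
Σ NⱼSⱼ = 8646·71.6 + 7943·67.8 + 3417·45 = 1.311354 × 10^6.
n_{55–64} = 1240·3417·45 / (1.311354 × 10^6) = 145.40.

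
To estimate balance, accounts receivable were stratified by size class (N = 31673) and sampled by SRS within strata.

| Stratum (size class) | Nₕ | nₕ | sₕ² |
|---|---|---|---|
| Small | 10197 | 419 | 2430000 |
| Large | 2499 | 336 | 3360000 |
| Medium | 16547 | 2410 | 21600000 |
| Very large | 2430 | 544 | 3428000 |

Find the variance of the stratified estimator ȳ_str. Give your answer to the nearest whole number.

Var(ȳ_str) = Σₕ Wₕ²(1 − fₕ)sₕ²/nₕ with Wₕ = Nₕ/N, N = 31673.
Small: Wₕ = 0.32194614; term = 0.32194614²·(1 − 0.04109052)·2430000/419 = 576.41636.
Large: Wₕ = 0.07890001; term = 0.07890001²·(1 − 0.13445378)·3360000/336 = 53.882083.
Medium: Wₕ = 0.52243236; term = 0.52243236²·(1 − 0.14564574)·21600000/2410 = 2089.9449.
Very large: Wₕ = 0.07672150; term = 0.07672150²·(1 − 0.22386831)·3428000/544 = 28.787999.
Sum = 2749.0313.

2749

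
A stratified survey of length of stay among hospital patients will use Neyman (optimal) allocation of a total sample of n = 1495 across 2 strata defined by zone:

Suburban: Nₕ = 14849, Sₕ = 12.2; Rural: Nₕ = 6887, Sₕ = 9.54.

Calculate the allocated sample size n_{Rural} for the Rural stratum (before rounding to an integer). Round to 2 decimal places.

Neyman allocation: nₕ = n·NₕSₕ / Σⱼ NⱼSⱼ.
Σ NⱼSⱼ = 14849·12.2 + 6887·9.54 = 246859.78.
n_{Rural} = 1495·6887·9.54 / 246859.78 = 397.90.

397.90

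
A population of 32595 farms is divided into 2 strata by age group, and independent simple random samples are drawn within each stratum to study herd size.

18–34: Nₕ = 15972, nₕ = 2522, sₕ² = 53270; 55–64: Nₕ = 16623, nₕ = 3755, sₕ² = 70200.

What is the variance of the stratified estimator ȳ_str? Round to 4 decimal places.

Var(ȳ_str) = Σₕ Wₕ²(1 − fₕ)sₕ²/nₕ with Wₕ = Nₕ/N, N = 32595.
18–34: Wₕ = 0.49001381; term = 0.49001381²·(1 − 0.15790133)·53270/2522 = 4.2708786.
55–64: Wₕ = 0.50998619; term = 0.50998619²·(1 − 0.22589184)·70200/3755 = 3.7639657.
Sum = 8.0348443.

8.0348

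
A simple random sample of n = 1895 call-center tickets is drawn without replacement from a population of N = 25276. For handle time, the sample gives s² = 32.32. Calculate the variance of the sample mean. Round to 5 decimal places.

Under SRS without replacement, Var(ȳ) = (1 − f)·s²/n with f = n/N = 1895/25276 = 0.07497231.
Var(ȳ) = (1 − 0.07497231)·32.32/1895 = 0.92502769·0.017055409 = 0.015776726.

0.01578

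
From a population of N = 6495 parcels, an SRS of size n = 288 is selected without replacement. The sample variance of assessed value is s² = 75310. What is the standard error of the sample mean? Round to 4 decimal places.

Under SRS without replacement, Var(ȳ) = (1 − f)·s²/n with f = n/N = 288/6495 = 0.04434180.
Var(ȳ) = (1 − 0.04434180)·75310/288 = 0.95565820·261.49306 = 249.89798.
SE(ȳ) = √(249.89798) = 15.8082.

15.8082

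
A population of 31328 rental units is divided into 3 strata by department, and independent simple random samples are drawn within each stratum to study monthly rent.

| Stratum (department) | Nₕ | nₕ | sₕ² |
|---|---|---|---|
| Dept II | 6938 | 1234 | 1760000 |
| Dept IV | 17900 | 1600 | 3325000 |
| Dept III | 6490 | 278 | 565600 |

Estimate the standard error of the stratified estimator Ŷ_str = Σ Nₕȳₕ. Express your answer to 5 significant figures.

Var(Ŷ_str) = Σₕ Nₕ²(1 − fₕ)sₕ²/nₕ.
Dept II: 6938²·(1 − 1234/6938)·1760000/1234 = 5.644316 × 10^10.
Dept IV: 17900²·(1 − 1600/17900)·3325000/1600 = 6.0633453 × 10^11.
Dept III: 6490²·(1 − 278/6490)·565600/278 = 8.2023963 × 10^10.
Sum = 7.4480165 × 10^11.
SE = √(7.4480165 × 10^11) = 863020.

863020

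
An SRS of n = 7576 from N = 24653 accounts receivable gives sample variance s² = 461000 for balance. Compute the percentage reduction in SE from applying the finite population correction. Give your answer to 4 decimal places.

16.7717

f = n/N = 7576/24653 = 0.30730540.
SE_no-fpc = √(s²/n) = 7.8006444; SE_fpc = √((1−f)s²/n) = 6.4923419.
Ratio = √(1−f) = 0.83228277. Reduction = 100·(1 − 0.83228277) = 16.7717%.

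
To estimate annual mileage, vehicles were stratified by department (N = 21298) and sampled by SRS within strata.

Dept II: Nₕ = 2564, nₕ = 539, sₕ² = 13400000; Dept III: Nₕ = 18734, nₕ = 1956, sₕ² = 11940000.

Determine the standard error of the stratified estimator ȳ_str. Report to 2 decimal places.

67.19

Var(ȳ_str) = Σₕ Wₕ²(1 − fₕ)sₕ²/nₕ with Wₕ = Nₕ/N, N = 21298.
Dept II: Wₕ = 0.12038689; term = 0.12038689²·(1 − 0.21021841)·13400000/539 = 284.56497.
Dept III: Wₕ = 0.87961311; term = 0.87961311²·(1 − 0.10440910)·11940000/1956 = 4229.8848.
Sum = 4514.4498.
SE = √(4514.4498) = 67.19.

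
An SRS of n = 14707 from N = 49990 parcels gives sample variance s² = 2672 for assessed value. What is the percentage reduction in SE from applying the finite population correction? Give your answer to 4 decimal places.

15.9880

f = n/N = 14707/49990 = 0.29419884.
SE_no-fpc = √(s²/n) = 0.42624194; SE_fpc = √((1−f)s²/n) = 0.35809426.
Ratio = √(1−f) = 0.84011973. Reduction = 100·(1 − 0.84011973) = 15.9880%.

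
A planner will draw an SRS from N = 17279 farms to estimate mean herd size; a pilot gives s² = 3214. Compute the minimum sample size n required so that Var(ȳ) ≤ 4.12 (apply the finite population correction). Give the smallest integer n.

747

Without fpc, n₀ = s²/D = 3214/4.12 = 780.0971.
With fpc, (1 − n/N)·s²/n ≤ D requires n ≥ n₀/(1 + n₀/N) = 780.0971/(1 + 780.0971/17279) = 746.3993.
Rounding up, n = 747.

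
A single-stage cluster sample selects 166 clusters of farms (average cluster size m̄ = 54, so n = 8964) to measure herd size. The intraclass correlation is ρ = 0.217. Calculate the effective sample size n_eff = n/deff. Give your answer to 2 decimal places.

717.06

deff = 1 + (54 − 1)·0.217 = 1 + 11.501 = 12.501.
n_eff = 8964 / 12.501 = 717.06.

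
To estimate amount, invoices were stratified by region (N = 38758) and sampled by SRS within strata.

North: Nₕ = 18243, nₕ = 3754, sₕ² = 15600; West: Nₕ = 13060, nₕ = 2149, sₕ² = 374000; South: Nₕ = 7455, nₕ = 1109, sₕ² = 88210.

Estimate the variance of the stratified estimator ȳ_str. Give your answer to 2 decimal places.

19.75

Var(ȳ_str) = Σₕ Wₕ²(1 − fₕ)sₕ²/nₕ with Wₕ = Nₕ/N, N = 38758.
North: Wₕ = 0.47068992; term = 0.47068992²·(1 − 0.20577756)·15600/3754 = 0.73121027.
West: Wₕ = 0.33696269; term = 0.33696269²·(1 − 0.16454824)·374000/2149 = 16.508979.
South: Wₕ = 0.19234739; term = 0.19234739²·(1 − 0.14875922)·88210/1109 = 2.5050204.
Sum = 19.74521.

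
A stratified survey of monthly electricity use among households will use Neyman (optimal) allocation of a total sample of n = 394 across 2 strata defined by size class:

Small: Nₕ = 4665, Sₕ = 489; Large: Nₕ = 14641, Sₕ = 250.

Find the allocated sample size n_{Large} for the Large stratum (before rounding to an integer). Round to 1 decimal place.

242.7

Neyman allocation: nₕ = n·NₕSₕ / Σⱼ NⱼSⱼ.
Σ NⱼSⱼ = 4665·489 + 14641·250 = 5.941435 × 10^6.
n_{Large} = 394·14641·250 / (5.941435 × 10^6) = 242.7.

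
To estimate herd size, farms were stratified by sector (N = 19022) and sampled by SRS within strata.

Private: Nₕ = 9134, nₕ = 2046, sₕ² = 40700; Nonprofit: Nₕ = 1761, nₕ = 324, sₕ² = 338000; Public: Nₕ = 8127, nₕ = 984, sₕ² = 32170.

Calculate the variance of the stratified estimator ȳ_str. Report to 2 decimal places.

16.10

Var(ȳ_str) = Σₕ Wₕ²(1 − fₕ)sₕ²/nₕ with Wₕ = Nₕ/N, N = 19022.
Private: Wₕ = 0.48018084; term = 0.48018084²·(1 − 0.22399825)·40700/2046 = 3.5592717.
Nonprofit: Wₕ = 0.09257702; term = 0.09257702²·(1 − 0.18398637)·338000/324 = 7.2958427.
Public: Wₕ = 0.42724214; term = 0.42724214²·(1 − 0.12107789)·32170/984 = 5.245109.
Sum = 16.100223.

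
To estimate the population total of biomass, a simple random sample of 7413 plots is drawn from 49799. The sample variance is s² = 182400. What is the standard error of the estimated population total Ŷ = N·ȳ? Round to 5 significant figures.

227900

Var(Ŷ) = N²·Var(ȳ) = N²·(1 − n/N)·s²/n.
f = 7413/49799 = 0.14885841; Var(ȳ) = 0.85114159·182400/7413 = 20.942699.
Var(Ŷ) = 49799² · 20.942699 = 5.1936645 × 10^10.
SE(Ŷ) = √(5.1936645 × 10^10) = 227900.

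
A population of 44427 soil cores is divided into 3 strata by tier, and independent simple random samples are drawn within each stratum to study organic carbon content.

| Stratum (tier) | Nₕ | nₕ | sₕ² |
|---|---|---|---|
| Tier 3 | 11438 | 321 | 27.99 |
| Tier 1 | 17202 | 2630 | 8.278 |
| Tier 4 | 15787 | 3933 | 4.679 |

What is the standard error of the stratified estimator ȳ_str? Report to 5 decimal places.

Var(ȳ_str) = Σₕ Wₕ²(1 − fₕ)sₕ²/nₕ with Wₕ = Nₕ/N, N = 44427.
Tier 3: Wₕ = 0.25745605; term = 0.25745605²·(1 − 0.02806435)·27.99/321 = 0.0056174807.
Tier 1: Wₕ = 0.38719697; term = 0.38719697²·(1 − 0.15288920)·8.278/2630 = 3.997365 × 10^-4.
Tier 4: Wₕ = 0.35534697; term = 0.35534697²·(1 − 0.24912903)·4.679/3933 = 1.1279755 × 10^-4.
Sum = 0.0061300148.
SE = √(0.0061300148) = 0.07829.

0.07829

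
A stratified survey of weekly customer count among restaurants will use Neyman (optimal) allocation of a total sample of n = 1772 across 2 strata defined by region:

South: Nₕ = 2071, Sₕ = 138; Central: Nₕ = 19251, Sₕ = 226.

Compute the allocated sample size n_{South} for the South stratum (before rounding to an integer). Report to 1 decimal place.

109.2

Neyman allocation: nₕ = n·NₕSₕ / Σⱼ NⱼSⱼ.
Σ NⱼSⱼ = 2071·138 + 19251·226 = 4.636524 × 10^6.
n_{South} = 1772·2071·138 / (4.636524 × 10^6) = 109.2.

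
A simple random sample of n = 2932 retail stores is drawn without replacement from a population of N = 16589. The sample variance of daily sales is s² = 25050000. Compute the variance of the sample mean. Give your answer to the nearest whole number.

Under SRS without replacement, Var(ȳ) = (1 − f)·s²/n with f = n/N = 2932/16589 = 0.17674363.
Var(ȳ) = (1 − 0.17674363)·25050000/2932 = 0.82325637·8543.6562 = 7033.6194.

7034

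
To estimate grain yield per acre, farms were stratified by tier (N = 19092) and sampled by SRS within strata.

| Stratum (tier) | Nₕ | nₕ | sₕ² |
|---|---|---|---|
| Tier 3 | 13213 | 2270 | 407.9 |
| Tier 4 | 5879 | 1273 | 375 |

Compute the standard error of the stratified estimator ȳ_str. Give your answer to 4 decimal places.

Var(ȳ_str) = Σₕ Wₕ²(1 − fₕ)sₕ²/nₕ with Wₕ = Nₕ/N, N = 19092.
Tier 3: Wₕ = 0.69206998; term = 0.69206998²·(1 − 0.17180050)·407.9/2270 = 0.071279202.
Tier 4: Wₕ = 0.30793002; term = 0.30793002²·(1 − 0.21653342)·375/1273 = 0.021884035.
Sum = 0.093163237.
SE = √(0.093163237) = 0.3052.

0.3052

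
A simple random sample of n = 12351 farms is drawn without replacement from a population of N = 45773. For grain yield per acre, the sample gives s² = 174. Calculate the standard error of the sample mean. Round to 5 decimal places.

Under SRS without replacement, Var(ȳ) = (1 − f)·s²/n with f = n/N = 12351/45773 = 0.26983156.
Var(ȳ) = (1 − 0.26983156)·174/12351 = 0.73016844·0.014087928 = 0.01028656.
SE(ȳ) = √(0.01028656) = 0.10142.

0.10142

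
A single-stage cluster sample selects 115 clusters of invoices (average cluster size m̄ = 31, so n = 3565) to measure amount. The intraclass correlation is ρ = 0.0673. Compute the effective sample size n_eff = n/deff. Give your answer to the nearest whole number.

deff = 1 + (31 − 1)·0.0673 = 1 + 2.019 = 3.019.
n_eff = 3565 / 3.019 = 1181.

1181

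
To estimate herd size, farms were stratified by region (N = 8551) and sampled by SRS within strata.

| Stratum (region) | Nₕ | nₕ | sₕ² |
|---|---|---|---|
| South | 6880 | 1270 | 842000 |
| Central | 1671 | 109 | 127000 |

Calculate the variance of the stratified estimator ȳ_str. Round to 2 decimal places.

Var(ȳ_str) = Σₕ Wₕ²(1 − fₕ)sₕ²/nₕ with Wₕ = Nₕ/N, N = 8551.
South: Wₕ = 0.80458426; term = 0.80458426²·(1 − 0.18459302)·842000/1270 = 349.966.
Central: Wₕ = 0.19541574; term = 0.19541574²·(1 − 0.06523040)·127000/109 = 41.591146.
Sum = 391.55715.

391.56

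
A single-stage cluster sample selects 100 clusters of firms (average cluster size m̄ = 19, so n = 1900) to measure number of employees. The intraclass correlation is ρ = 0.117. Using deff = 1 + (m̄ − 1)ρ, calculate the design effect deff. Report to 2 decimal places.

deff = 1 + (19 − 1)·0.117 = 1 + 2.106 = 3.106.

3.11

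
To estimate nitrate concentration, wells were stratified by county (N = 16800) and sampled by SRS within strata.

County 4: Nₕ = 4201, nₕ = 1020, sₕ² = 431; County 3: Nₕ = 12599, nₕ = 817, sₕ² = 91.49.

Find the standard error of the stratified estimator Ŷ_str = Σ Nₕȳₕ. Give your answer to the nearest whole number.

Var(Ŷ_str) = Σₕ Nₕ²(1 − fₕ)sₕ²/nₕ.
County 4: 4201²·(1 − 1020/4201)·431/1020 = 5.6466835 × 10^6.
County 3: 12599²·(1 − 817/12599)·91.49/817 = 1.6622895 × 10^7.
Sum = 2.2269579 × 10^7.
SE = √(2.2269579 × 10^7) = 4719.

4719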